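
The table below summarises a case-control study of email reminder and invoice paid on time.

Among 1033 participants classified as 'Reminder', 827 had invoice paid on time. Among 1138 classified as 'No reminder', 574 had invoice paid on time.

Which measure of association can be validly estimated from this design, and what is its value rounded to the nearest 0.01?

3.94

From the description: a = 827, b = 206, c = 574, d = 564.
This is a case-control study: participants were sampled on outcome status, so risks in the source population cannot be estimated directly — relative risk is not valid here. The odds ratio is the appropriate measure.
OR = (a·d)/(b·c) = (827 × 564) / (206 × 574) = 466428 / 118244 = 3.94462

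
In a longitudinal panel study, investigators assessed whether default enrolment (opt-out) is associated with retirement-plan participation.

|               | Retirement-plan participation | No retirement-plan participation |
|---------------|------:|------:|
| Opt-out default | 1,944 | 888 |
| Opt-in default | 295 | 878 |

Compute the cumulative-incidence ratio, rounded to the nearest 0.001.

2.729

Cells: a = 1944, b = 888, c = 295, d = 878.
Risk in exposed = 1944/2832 = 0.68644; risk in unexposed = 295/1173 = 0.25149.
RR = 0.68644 / 0.25149 = 2.72947
The risk among the exposed is 2.73 times that among the unexposed.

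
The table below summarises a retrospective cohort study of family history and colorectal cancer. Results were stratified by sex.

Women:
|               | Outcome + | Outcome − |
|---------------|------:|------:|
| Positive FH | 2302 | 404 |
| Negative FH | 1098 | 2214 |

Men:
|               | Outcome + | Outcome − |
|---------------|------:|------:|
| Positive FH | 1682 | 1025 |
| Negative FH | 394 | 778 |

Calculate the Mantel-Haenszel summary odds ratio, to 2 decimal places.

OR_MH = Σ(aᵢdᵢ/nᵢ) / Σ(bᵢcᵢ/nᵢ), where nᵢ is the stratum total.
Stratum 1 (Women): n = 6018; a·d/n = 2302·2214/6018 = 846.8973; b·c/n = 404·1098/6018 = 73.7109
Stratum 2 (Men): n = 3879; a·d/n = 1682·778/3879 = 337.3540; b·c/n = 1025·394/3879 = 104.1119
OR_MH = (846.8973 + 337.3540) / (73.7109 + 104.1119) = 1184.2513 / 177.8228 = 6.65973

6.66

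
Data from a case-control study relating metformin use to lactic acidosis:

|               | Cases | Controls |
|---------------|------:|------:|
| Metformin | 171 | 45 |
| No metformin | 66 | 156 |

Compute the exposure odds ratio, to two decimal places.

Cells: a = 171, b = 45, c = 66, d = 156.
OR = (a·d)/(b·c) = (171 × 156) / (45 × 66) = 26676 / 2970 = 8.98182
The odds of lactic acidosis are about 8.98 times as high in the metformin group.

8.98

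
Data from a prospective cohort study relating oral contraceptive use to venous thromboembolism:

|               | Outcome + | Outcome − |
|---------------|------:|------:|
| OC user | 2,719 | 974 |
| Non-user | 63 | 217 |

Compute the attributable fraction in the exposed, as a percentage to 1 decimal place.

69.4

Cells: a = 2719, b = 974, c = 63, d = 217.
Risk in exposed = 2719/3693 = 0.73626; risk in unexposed = 63/280 = 0.22500.
RR = 0.73626/0.22500 = 3.27226
AR% = (RR − 1)/RR × 100 = (3.27226 − 1)/3.27226 × 100 = 69.4401%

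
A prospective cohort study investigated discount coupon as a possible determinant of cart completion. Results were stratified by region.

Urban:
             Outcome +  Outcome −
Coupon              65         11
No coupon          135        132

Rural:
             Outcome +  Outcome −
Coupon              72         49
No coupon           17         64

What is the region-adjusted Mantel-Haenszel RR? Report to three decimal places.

1.982

RR_MH = Σ(aᵢ·n₀ᵢ/nᵢ) / Σ(cᵢ·n₁ᵢ/nᵢ), with n₁ᵢ = aᵢ+bᵢ (exposed), n₀ᵢ = cᵢ+dᵢ (unexposed), nᵢ = n₁ᵢ+n₀ᵢ.
Stratum 1 (Urban): n₁ = 76, n₀ = 267, n = 343; a·n₀/n = 65·267/343 = 50.5977; c·n₁/n = 135·76/343 = 29.9125
Stratum 2 (Rural): n₁ = 121, n₀ = 81, n = 202; a·n₀/n = 72·81/202 = 28.8713; c·n₁/n = 17·121/202 = 10.1832
RR_MH = (50.5977 + 28.8713) / (29.9125 + 10.1832) = 79.4690 / 40.0957 = 1.98198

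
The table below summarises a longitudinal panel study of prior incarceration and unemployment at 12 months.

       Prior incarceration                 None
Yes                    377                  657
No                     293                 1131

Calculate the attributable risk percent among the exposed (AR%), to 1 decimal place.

34.7

Reading the table with exposure as columns: a = 377 (Prior incarceration, case), b = 293 (Prior incarceration, non-case), c = 657 (None, case), d = 1131.
Risk in exposed = 377/670 = 0.56269; risk in unexposed = 657/1788 = 0.36745.
RR = 0.56269/0.36745 = 1.53133
AR% = (RR − 1)/RR × 100 = (1.53133 − 1)/1.53133 × 100 = 34.6973%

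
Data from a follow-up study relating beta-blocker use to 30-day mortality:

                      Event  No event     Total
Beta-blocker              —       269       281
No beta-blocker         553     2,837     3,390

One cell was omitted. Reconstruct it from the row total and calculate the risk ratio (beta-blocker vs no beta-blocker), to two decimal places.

0.26

The missing cell is in the exposed row: 281 − 269 = 12.
So a = 12, b = 269, c = 553, d = 2837.
RR = [a/(a+b)] / [c/(c+d)] = (12/281) / (553/3390) = 0.04270/0.16313 = 0.26179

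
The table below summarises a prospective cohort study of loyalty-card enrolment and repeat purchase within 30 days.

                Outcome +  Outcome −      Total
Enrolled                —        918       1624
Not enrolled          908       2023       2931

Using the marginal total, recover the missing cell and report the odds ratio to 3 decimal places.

1.713

The missing cell is in the exposed row: 1624 − 918 = 706.
So a = 706, b = 918, c = 908, d = 2023.
OR = (a·d)/(b·c) = (706 × 2023) / (918 × 908) = 1428238 / 833544 = 1.71345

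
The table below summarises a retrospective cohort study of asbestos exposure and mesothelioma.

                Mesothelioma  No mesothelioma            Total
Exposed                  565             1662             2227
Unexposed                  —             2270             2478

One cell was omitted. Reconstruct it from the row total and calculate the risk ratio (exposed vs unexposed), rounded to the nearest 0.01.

The missing cell is in the unexposed row: 2478 − 2270 = 208.
So a = 565, b = 1662, c = 208, d = 2270.
RR = [a/(a+b)] / [c/(c+d)] = (565/2227) / (208/2478) = 0.25370/0.08394 = 3.02250

3.02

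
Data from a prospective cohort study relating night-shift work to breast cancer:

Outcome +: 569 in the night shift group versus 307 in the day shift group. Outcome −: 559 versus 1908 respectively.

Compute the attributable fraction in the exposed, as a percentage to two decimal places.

72.52

From the description: a = 569, b = 559, c = 307, d = 1908.
Risk in exposed = 569/1128 = 0.50443; risk in unexposed = 307/2215 = 0.13860.
RR = 0.50443/0.13860 = 3.63947
AR% = (RR − 1)/RR × 100 = (3.63947 − 1)/3.63947 × 100 = 72.5235%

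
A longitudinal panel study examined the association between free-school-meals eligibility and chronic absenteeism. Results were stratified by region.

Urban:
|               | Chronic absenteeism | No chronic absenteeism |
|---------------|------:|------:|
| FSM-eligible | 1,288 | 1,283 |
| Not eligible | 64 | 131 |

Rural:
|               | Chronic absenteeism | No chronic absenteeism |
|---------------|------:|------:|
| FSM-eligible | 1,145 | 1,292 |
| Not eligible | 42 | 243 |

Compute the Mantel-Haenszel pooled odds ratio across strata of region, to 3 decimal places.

3.289

OR_MH = Σ(aᵢdᵢ/nᵢ) / Σ(bᵢcᵢ/nᵢ), where nᵢ is the stratum total.
Stratum 1 (Urban): n = 2766; a·d/n = 1288·131/2766 = 61.0007; b·c/n = 1283·64/2766 = 29.6862
Stratum 2 (Rural): n = 2722; a·d/n = 1145·243/2722 = 102.2171; b·c/n = 1292·42/2722 = 19.9353
OR_MH = (61.0007 + 102.2171) / (29.6862 + 19.9353) = 163.2178 / 49.6215 = 3.28925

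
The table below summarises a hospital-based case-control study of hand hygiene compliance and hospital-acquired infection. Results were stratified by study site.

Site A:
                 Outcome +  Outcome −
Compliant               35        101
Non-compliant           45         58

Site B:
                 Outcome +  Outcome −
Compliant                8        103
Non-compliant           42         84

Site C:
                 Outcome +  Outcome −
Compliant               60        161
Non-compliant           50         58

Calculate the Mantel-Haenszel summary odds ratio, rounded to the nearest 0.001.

0.355

OR_MH = Σ(aᵢdᵢ/nᵢ) / Σ(bᵢcᵢ/nᵢ), where nᵢ is the stratum total.
Stratum 1 (Site A): n = 239; a·d/n = 35·58/239 = 8.4937; b·c/n = 101·45/239 = 19.0167
Stratum 2 (Site B): n = 237; a·d/n = 8·84/237 = 2.8354; b·c/n = 103·42/237 = 18.2532
Stratum 3 (Site C): n = 329; a·d/n = 60·58/329 = 10.5775; b·c/n = 161·50/329 = 24.4681
OR_MH = (8.4937 + 2.8354 + 10.5775) / (19.0167 + 18.2532 + 24.4681) = 21.9067 / 61.7380 = 0.35483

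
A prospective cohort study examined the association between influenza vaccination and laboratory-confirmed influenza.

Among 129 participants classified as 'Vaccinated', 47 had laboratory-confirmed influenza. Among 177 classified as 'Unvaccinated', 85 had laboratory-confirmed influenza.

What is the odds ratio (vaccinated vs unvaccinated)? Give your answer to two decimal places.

0.62

From the description: a = 47, b = 82, c = 85, d = 92.
OR = (a·d)/(b·c) = (47 × 92) / (82 × 85) = 4324 / 6970 = 0.62037
Exposure is associated with lower odds of laboratory-confirmed influenza (OR = 0.62 < 1).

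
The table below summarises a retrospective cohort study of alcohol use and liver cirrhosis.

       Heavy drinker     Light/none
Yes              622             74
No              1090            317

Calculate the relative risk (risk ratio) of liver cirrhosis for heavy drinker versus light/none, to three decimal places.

Reading the table with exposure as columns: a = 622 (Heavy drinker, case), b = 1090 (Heavy drinker, non-case), c = 74 (Light/none, case), d = 317.
Risk in exposed = 622/1712 = 0.36332; risk in unexposed = 74/391 = 0.18926.
RR = 0.36332 / 0.18926 = 1.91969
The risk among the exposed is 1.92 times that among the unexposed.

1.920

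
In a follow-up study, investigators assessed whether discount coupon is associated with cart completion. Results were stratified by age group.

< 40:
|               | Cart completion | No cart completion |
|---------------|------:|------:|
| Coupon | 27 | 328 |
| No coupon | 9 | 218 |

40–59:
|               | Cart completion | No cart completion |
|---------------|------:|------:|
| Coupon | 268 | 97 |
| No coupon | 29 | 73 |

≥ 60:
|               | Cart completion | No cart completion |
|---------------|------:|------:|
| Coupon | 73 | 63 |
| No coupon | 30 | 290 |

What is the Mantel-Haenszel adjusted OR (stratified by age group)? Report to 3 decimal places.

OR_MH = Σ(aᵢdᵢ/nᵢ) / Σ(bᵢcᵢ/nᵢ), where nᵢ is the stratum total.
Stratum 1 (< 40): n = 582; a·d/n = 27·218/582 = 10.1134; b·c/n = 328·9/582 = 5.0722
Stratum 2 (40–59): n = 467; a·d/n = 268·73/467 = 41.8929; b·c/n = 97·29/467 = 6.0236
Stratum 3 (≥ 60): n = 456; a·d/n = 73·290/456 = 46.4254; b·c/n = 63·30/456 = 4.1447
OR_MH = (10.1134 + 41.8929 + 46.4254) / (5.0722 + 6.0236 + 4.1447) = 98.4318 / 15.2405 = 6.45858

6.459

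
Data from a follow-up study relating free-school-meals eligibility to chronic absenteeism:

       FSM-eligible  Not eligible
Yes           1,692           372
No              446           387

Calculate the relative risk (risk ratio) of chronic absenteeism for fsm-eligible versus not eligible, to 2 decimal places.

1.61

Reading the table with exposure as columns: a = 1692 (FSM-eligible, case), b = 446 (FSM-eligible, non-case), c = 372 (Not eligible, case), d = 387.
Risk in exposed = 1692/2138 = 0.79139; risk in unexposed = 372/759 = 0.49012.
RR = 0.79139 / 0.49012 = 1.61470
The risk among the exposed is 1.61 times that among the unexposed.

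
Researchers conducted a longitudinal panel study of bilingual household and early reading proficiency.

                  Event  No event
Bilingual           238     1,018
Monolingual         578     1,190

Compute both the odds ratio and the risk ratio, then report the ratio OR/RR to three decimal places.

0.830

Cells: a = 238, b = 1018, c = 578, d = 1190.
OR = (238·1190)/(1018·578) = 283220/588404 = 0.48134
Risk in exposed = 238/1256 = 0.18949; risk in unexposed = 578/1768 = 0.32692; RR = 0.57962
OR/RR = 0.48134 / 0.57962 = 0.83044
The outcome is not rare, so the OR lies further from 1 than the RR.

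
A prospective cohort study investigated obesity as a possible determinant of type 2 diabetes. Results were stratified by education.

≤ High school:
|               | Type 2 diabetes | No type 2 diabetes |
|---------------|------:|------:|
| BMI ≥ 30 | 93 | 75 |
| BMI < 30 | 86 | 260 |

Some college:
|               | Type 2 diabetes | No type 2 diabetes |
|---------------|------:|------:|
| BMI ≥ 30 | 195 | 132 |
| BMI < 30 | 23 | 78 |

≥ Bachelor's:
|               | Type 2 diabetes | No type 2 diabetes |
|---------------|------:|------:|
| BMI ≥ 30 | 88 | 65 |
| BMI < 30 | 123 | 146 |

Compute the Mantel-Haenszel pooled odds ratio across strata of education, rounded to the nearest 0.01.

2.93

OR_MH = Σ(aᵢdᵢ/nᵢ) / Σ(bᵢcᵢ/nᵢ), where nᵢ is the stratum total.
Stratum 1 (≤ High school): n = 514; a·d/n = 93·260/514 = 47.0428; b·c/n = 75·86/514 = 12.5486
Stratum 2 (Some college): n = 428; a·d/n = 195·78/428 = 35.5374; b·c/n = 132·23/428 = 7.0935
Stratum 3 (≥ Bachelor's): n = 422; a·d/n = 88·146/422 = 30.4455; b·c/n = 65·123/422 = 18.9455
OR_MH = (47.0428 + 35.5374 + 30.4455) / (12.5486 + 7.0935 + 18.9455) = 113.0257 / 38.5876 = 2.92907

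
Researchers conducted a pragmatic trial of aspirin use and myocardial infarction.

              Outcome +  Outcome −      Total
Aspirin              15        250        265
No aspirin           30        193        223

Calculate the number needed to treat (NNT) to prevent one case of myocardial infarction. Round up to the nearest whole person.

Risk in treated group = 15/265 = 0.05660; risk in control = 30/223 = 0.13453.
Absolute risk reduction = 0.13453 − 0.05660 = 0.07793
NNT = 1 / ARR = 1 / 0.07793 = 12.833 → round up → 13

13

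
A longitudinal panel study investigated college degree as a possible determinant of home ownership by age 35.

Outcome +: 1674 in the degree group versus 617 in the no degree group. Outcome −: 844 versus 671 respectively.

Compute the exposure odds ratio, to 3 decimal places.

2.157

From the description: a = 1674, b = 844, c = 617, d = 671.
OR = (a·d)/(b·c) = (1674 × 671) / (844 × 617) = 1123254 / 520748 = 2.15700
The odds of home ownership by age 35 are about 2.16 times as high in the degree group.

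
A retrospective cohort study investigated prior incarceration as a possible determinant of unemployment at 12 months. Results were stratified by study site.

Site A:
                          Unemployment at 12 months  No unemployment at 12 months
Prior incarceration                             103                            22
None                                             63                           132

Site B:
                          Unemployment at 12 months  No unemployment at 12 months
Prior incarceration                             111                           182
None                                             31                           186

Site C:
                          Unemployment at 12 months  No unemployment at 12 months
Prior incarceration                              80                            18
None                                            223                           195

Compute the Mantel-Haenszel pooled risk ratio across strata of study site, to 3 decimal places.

2.062

RR_MH = Σ(aᵢ·n₀ᵢ/nᵢ) / Σ(cᵢ·n₁ᵢ/nᵢ), with n₁ᵢ = aᵢ+bᵢ (exposed), n₀ᵢ = cᵢ+dᵢ (unexposed), nᵢ = n₁ᵢ+n₀ᵢ.
Stratum 1 (Site A): n₁ = 125, n₀ = 195, n = 320; a·n₀/n = 103·195/320 = 62.7656; c·n₁/n = 63·125/320 = 24.6094
Stratum 2 (Site B): n₁ = 293, n₀ = 217, n = 510; a·n₀/n = 111·217/510 = 47.2294; c·n₁/n = 31·293/510 = 17.8098
Stratum 3 (Site C): n₁ = 98, n₀ = 418, n = 516; a·n₀/n = 80·418/516 = 64.8062; c·n₁/n = 223·98/516 = 42.3527
RR_MH = (62.7656 + 47.2294 + 64.8062) / (24.6094 + 17.8098 + 42.3527) = 174.8012 / 84.7719 = 2.06202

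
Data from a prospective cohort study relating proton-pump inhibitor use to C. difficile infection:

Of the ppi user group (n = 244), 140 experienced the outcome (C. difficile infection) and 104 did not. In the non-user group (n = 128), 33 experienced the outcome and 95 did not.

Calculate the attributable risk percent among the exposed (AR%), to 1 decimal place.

From the description: a = 140, b = 104, c = 33, d = 95.
Risk in exposed = 140/244 = 0.57377; risk in unexposed = 33/128 = 0.25781.
RR = 0.57377/0.25781 = 2.22553
AR% = (RR − 1)/RR × 100 = (2.22553 − 1)/2.22553 × 100 = 55.0670%

55.1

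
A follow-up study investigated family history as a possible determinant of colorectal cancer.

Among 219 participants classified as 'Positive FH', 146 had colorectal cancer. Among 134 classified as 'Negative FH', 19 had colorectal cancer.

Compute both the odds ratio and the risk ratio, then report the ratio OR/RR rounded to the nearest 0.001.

2.575

From the description: a = 146, b = 73, c = 19, d = 115.
OR = (146·115)/(73·19) = 16790/1387 = 12.10526
Risk in exposed = 146/219 = 0.66667; risk in unexposed = 19/134 = 0.14179; RR = 4.70175
OR/RR = 12.10526 / 4.70175 = 2.57463
The outcome is not rare, so the OR lies further from 1 than the RR.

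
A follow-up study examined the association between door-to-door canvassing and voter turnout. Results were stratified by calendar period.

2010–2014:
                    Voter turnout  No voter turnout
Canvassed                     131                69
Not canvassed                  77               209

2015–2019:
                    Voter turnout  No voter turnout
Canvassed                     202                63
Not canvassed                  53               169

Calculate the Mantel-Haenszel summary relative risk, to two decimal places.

2.79

RR_MH = Σ(aᵢ·n₀ᵢ/nᵢ) / Σ(cᵢ·n₁ᵢ/nᵢ), with n₁ᵢ = aᵢ+bᵢ (exposed), n₀ᵢ = cᵢ+dᵢ (unexposed), nᵢ = n₁ᵢ+n₀ᵢ.
Stratum 1 (2010–2014): n₁ = 200, n₀ = 286, n = 486; a·n₀/n = 131·286/486 = 77.0905; c·n₁/n = 77·200/486 = 31.6872
Stratum 2 (2015–2019): n₁ = 265, n₀ = 222, n = 487; a·n₀/n = 202·222/487 = 92.0821; c·n₁/n = 53·265/487 = 28.8398
RR_MH = (77.0905 + 92.0821) / (31.6872 + 28.8398) = 169.1727 / 60.5271 = 2.79499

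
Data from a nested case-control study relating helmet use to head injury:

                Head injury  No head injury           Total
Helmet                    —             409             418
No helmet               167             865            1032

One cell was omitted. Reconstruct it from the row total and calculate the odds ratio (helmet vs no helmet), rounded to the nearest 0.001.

0.114

The missing cell is in the exposed row: 418 − 409 = 9.
So a = 9, b = 409, c = 167, d = 865.
OR = (a·d)/(b·c) = (9 × 865) / (409 × 167) = 7785 / 68303 = 0.11398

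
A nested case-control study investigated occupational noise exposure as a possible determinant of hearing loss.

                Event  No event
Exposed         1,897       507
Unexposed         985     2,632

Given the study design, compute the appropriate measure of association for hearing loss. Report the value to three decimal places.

Cells: a = 1897, b = 507, c = 985, d = 2632.
This is a nested case-control study: participants were sampled on outcome status, so risks in the source population cannot be estimated directly — relative risk is not valid here. The odds ratio is the appropriate measure.
OR = (a·d)/(b·c) = (1897 × 2632) / (507 × 985) = 4992904 / 499395 = 9.99791

9.998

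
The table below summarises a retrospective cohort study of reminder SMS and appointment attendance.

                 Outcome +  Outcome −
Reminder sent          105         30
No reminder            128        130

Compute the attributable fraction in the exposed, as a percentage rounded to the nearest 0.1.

36.2

Cells: a = 105, b = 30, c = 128, d = 130.
Risk in exposed = 105/135 = 0.77778; risk in unexposed = 128/258 = 0.49612.
RR = 0.77778/0.49612 = 1.56771
AR% = (RR − 1)/RR × 100 = (1.56771 − 1)/1.56771 × 100 = 36.2126%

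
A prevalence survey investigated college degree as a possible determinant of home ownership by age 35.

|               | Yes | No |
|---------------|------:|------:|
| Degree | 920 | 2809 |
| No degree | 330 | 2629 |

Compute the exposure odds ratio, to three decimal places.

2.609

Cells: a = 920, b = 2809, c = 330, d = 2629.
OR = (a·d)/(b·c) = (920 × 2629) / (2809 × 330) = 2418680 / 926970 = 2.60923
The odds of home ownership by age 35 are about 2.61 times as high in the degree group.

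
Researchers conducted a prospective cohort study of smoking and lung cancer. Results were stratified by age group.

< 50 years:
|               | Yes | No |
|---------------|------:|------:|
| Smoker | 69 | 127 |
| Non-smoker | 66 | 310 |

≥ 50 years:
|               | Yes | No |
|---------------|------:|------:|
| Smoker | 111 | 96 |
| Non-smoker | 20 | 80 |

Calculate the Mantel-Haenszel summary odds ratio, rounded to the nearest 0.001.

OR_MH = Σ(aᵢdᵢ/nᵢ) / Σ(bᵢcᵢ/nᵢ), where nᵢ is the stratum total.
Stratum 1 (< 50 years): n = 572; a·d/n = 69·310/572 = 37.3951; b·c/n = 127·66/572 = 14.6538
Stratum 2 (≥ 50 years): n = 307; a·d/n = 111·80/307 = 28.9251; b·c/n = 96·20/307 = 6.2541
OR_MH = (37.3951 + 28.9251) / (14.6538 + 6.2541) = 66.3202 / 20.9079 = 3.17201

3.172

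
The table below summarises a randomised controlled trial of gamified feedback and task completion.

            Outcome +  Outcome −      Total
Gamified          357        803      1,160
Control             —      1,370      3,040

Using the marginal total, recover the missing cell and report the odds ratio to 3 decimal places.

The missing cell is in the unexposed row: 3040 − 1370 = 1670.
So a = 357, b = 803, c = 1670, d = 1370.
OR = (a·d)/(b·c) = (357 × 1370) / (803 × 1670) = 489090 / 1341010 = 0.36472

0.365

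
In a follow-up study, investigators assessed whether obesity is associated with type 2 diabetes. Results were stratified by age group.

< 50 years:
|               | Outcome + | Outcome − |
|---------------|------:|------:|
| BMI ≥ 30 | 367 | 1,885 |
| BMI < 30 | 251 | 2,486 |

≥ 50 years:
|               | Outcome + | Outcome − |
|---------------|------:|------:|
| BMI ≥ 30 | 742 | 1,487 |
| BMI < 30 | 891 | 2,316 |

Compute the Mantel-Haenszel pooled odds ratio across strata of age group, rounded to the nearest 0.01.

1.47

OR_MH = Σ(aᵢdᵢ/nᵢ) / Σ(bᵢcᵢ/nᵢ), where nᵢ is the stratum total.
Stratum 1 (< 50 years): n = 4989; a·d/n = 367·2486/4989 = 182.8747; b·c/n = 1885·251/4989 = 94.8356
Stratum 2 (≥ 50 years): n = 5436; a·d/n = 742·2316/5436 = 316.1280; b·c/n = 1487·891/5436 = 243.7301
OR_MH = (182.8747 + 316.1280) / (94.8356 + 243.7301) = 499.0028 / 338.5658 = 1.47387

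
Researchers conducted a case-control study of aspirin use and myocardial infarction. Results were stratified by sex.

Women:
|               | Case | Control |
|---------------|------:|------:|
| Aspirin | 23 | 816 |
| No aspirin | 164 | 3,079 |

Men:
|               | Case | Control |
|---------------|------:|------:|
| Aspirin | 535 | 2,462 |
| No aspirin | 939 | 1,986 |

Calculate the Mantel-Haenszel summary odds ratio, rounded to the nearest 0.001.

0.465

OR_MH = Σ(aᵢdᵢ/nᵢ) / Σ(bᵢcᵢ/nᵢ), where nᵢ is the stratum total.
Stratum 1 (Women): n = 4082; a·d/n = 23·3079/4082 = 17.3486; b·c/n = 816·164/4082 = 32.7839
Stratum 2 (Men): n = 5922; a·d/n = 535·1986/5922 = 179.4174; b·c/n = 2462·939/5922 = 390.3779
OR_MH = (17.3486 + 179.4174) / (32.7839 + 390.3779) = 196.7660 / 423.1618 = 0.46499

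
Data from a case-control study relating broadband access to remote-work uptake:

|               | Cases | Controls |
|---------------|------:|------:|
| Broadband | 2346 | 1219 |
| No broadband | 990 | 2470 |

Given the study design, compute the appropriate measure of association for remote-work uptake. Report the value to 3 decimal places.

4.802

Cells: a = 2346, b = 1219, c = 990, d = 2470.
This is a case-control study: participants were sampled on outcome status, so risks in the source population cannot be estimated directly — relative risk is not valid here. The odds ratio is the appropriate measure.
OR = (a·d)/(b·c) = (2346 × 2470) / (1219 × 990) = 5794620 / 1206810 = 4.80160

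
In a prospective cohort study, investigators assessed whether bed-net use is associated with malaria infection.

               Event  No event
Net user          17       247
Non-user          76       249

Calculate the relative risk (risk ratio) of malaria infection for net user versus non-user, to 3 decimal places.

0.275

Cells: a = 17, b = 247, c = 76, d = 249.
Risk in exposed = 17/264 = 0.06439; risk in unexposed = 76/325 = 0.23385.
RR = 0.06439 / 0.23385 = 0.27537
The risk is 72% lower among the exposed than among the unexposed.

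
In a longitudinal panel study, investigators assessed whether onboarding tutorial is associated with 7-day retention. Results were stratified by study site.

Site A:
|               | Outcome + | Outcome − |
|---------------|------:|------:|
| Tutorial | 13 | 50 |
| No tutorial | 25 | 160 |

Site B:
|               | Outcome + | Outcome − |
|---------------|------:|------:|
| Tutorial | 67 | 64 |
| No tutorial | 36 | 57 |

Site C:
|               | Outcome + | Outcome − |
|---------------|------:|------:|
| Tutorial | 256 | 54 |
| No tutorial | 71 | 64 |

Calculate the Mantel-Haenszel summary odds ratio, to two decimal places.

2.60

OR_MH = Σ(aᵢdᵢ/nᵢ) / Σ(bᵢcᵢ/nᵢ), where nᵢ is the stratum total.
Stratum 1 (Site A): n = 248; a·d/n = 13·160/248 = 8.3871; b·c/n = 50·25/248 = 5.0403
Stratum 2 (Site B): n = 224; a·d/n = 67·57/224 = 17.0491; b·c/n = 64·36/224 = 10.2857
Stratum 3 (Site C): n = 445; a·d/n = 256·64/445 = 36.8180; b·c/n = 54·71/445 = 8.6157
OR_MH = (8.3871 + 17.0491 + 36.8180) / (5.0403 + 10.2857 + 8.6157) = 62.2542 / 23.9418 = 2.60023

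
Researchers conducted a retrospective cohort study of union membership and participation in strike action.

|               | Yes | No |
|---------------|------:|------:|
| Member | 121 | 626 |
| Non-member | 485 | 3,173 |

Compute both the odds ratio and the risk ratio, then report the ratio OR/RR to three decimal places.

1.035

Cells: a = 121, b = 626, c = 485, d = 3173.
OR = (121·3173)/(626·485) = 383933/303610 = 1.26456
Risk in exposed = 121/747 = 0.16198; risk in unexposed = 485/3658 = 0.13259; RR = 1.22171
OR/RR = 1.26456 / 1.22171 = 1.03508
The outcome is not rare, so the OR lies further from 1 than the RR.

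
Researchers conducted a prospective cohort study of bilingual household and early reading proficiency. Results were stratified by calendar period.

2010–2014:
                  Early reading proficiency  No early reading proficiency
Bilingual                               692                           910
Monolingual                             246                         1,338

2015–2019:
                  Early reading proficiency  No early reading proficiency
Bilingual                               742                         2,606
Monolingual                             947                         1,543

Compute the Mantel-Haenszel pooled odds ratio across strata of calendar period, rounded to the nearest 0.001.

OR_MH = Σ(aᵢdᵢ/nᵢ) / Σ(bᵢcᵢ/nᵢ), where nᵢ is the stratum total.
Stratum 1 (2010–2014): n = 3186; a·d/n = 692·1338/3186 = 290.6139; b·c/n = 910·246/3186 = 70.2637
Stratum 2 (2015–2019): n = 5838; a·d/n = 742·1543/5838 = 196.1127; b·c/n = 2606·947/5838 = 422.7273
OR_MH = (290.6139 + 196.1127) / (70.2637 + 422.7273) = 486.7266 / 492.9910 = 0.98729

0.987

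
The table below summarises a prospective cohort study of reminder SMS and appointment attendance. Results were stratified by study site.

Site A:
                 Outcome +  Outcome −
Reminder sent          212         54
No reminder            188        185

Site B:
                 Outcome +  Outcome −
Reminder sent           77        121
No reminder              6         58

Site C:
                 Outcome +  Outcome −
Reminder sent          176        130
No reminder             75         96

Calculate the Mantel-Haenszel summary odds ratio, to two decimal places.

2.91

OR_MH = Σ(aᵢdᵢ/nᵢ) / Σ(bᵢcᵢ/nᵢ), where nᵢ is the stratum total.
Stratum 1 (Site A): n = 639; a·d/n = 212·185/639 = 61.3772; b·c/n = 54·188/639 = 15.8873
Stratum 2 (Site B): n = 262; a·d/n = 77·58/262 = 17.0458; b·c/n = 121·6/262 = 2.7710
Stratum 3 (Site C): n = 477; a·d/n = 176·96/477 = 35.4214; b·c/n = 130·75/477 = 20.4403
OR_MH = (61.3772 + 17.0458 + 35.4214) / (15.8873 + 2.7710 + 20.4403) = 113.8443 / 39.0986 = 2.91173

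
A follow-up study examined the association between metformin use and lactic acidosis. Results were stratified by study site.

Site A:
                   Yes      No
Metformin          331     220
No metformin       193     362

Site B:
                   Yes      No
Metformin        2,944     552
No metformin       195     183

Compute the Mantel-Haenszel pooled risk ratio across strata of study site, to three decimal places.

1.666

RR_MH = Σ(aᵢ·n₀ᵢ/nᵢ) / Σ(cᵢ·n₁ᵢ/nᵢ), with n₁ᵢ = aᵢ+bᵢ (exposed), n₀ᵢ = cᵢ+dᵢ (unexposed), nᵢ = n₁ᵢ+n₀ᵢ.
Stratum 1 (Site A): n₁ = 551, n₀ = 555, n = 1106; a·n₀/n = 331·555/1106 = 166.0986; c·n₁/n = 193·551/1106 = 96.1510
Stratum 2 (Site B): n₁ = 3496, n₀ = 378, n = 3874; a·n₀/n = 2944·378/3874 = 287.2566; c·n₁/n = 195·3496/3874 = 175.9732
RR_MH = (166.0986 + 287.2566) / (96.1510 + 175.9732) = 453.3551 / 272.1241 = 1.66599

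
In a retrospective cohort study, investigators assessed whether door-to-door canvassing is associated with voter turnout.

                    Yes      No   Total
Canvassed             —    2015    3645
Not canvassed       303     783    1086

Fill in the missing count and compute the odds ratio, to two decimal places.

2.09

The missing cell is in the exposed row: 3645 − 2015 = 1630.
So a = 1630, b = 2015, c = 303, d = 783.
OR = (a·d)/(b·c) = (1630 × 783) / (2015 × 303) = 1276290 / 610545 = 2.09041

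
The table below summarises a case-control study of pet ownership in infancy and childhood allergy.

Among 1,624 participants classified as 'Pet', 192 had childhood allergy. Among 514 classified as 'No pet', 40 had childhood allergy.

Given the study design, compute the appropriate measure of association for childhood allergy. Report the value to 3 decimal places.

From the description: a = 192, b = 1432, c = 40, d = 474.
This is a case-control study: participants were sampled on outcome status, so risks in the source population cannot be estimated directly — relative risk is not valid here. The odds ratio is the appropriate measure.
OR = (a·d)/(b·c) = (192 × 474) / (1432 × 40) = 91008 / 57280 = 1.58883

1.589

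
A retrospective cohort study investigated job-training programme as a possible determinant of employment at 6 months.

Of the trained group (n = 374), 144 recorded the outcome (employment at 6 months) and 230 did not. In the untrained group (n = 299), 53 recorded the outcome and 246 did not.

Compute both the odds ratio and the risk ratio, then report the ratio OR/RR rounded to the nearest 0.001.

1.338

From the description: a = 144, b = 230, c = 53, d = 246.
OR = (144·246)/(230·53) = 35424/12190 = 2.90599
Risk in exposed = 144/374 = 0.38503; risk in unexposed = 53/299 = 0.17726; RR = 2.17213
OR/RR = 2.90599 / 2.17213 = 1.33785
The outcome is not rare, so the OR lies further from 1 than the RR.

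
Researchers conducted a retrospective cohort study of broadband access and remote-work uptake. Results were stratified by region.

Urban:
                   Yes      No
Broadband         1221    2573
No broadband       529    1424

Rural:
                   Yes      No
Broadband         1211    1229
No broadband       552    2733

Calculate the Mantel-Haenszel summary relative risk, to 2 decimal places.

1.90

RR_MH = Σ(aᵢ·n₀ᵢ/nᵢ) / Σ(cᵢ·n₁ᵢ/nᵢ), with n₁ᵢ = aᵢ+bᵢ (exposed), n₀ᵢ = cᵢ+dᵢ (unexposed), nᵢ = n₁ᵢ+n₀ᵢ.
Stratum 1 (Urban): n₁ = 3794, n₀ = 1953, n = 5747; a·n₀/n = 1221·1953/5747 = 414.9318; c·n₁/n = 529·3794/5747 = 349.2302
Stratum 2 (Rural): n₁ = 2440, n₀ = 3285, n = 5725; a·n₀/n = 1211·3285/5725 = 694.8707; c·n₁/n = 552·2440/5725 = 235.2629
RR_MH = (414.9318 + 694.8707) / (349.2302 + 235.2629) = 1109.8025 / 584.4931 = 1.89874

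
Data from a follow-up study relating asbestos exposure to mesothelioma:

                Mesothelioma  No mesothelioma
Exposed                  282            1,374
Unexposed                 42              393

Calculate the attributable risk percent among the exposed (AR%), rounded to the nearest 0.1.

43.3

Cells: a = 282, b = 1374, c = 42, d = 393.
Risk in exposed = 282/1656 = 0.17029; risk in unexposed = 42/435 = 0.09655.
RR = 0.17029/0.09655 = 1.76372
AR% = (RR − 1)/RR × 100 = (1.76372 − 1)/1.76372 × 100 = 43.3015%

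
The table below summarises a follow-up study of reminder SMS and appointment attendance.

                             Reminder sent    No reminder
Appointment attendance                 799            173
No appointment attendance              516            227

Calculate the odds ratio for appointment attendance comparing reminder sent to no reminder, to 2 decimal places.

Reading the table with exposure as columns: a = 799 (Reminder sent, case), b = 516 (Reminder sent, non-case), c = 173 (No reminder, case), d = 227.
OR = (a·d)/(b·c) = (799 × 227) / (516 × 173) = 181373 / 89268 = 2.03178
The odds of appointment attendance are about 2.03 times as high in the reminder sent group.

2.03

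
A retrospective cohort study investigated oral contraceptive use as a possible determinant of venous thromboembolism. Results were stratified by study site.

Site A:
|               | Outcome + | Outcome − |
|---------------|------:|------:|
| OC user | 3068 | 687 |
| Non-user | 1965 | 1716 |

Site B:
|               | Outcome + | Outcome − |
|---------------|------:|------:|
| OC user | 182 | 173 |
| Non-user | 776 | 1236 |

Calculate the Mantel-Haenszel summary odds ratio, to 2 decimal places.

OR_MH = Σ(aᵢdᵢ/nᵢ) / Σ(bᵢcᵢ/nᵢ), where nᵢ is the stratum total.
Stratum 1 (Site A): n = 7436; a·d/n = 3068·1716/7436 = 708.0000; b·c/n = 687·1965/7436 = 181.5432
Stratum 2 (Site B): n = 2367; a·d/n = 182·1236/2367 = 95.0368; b·c/n = 173·776/2367 = 56.7165
OR_MH = (708.0000 + 95.0368) / (181.5432 + 56.7165) = 803.0368 / 238.2597 = 3.37043

3.37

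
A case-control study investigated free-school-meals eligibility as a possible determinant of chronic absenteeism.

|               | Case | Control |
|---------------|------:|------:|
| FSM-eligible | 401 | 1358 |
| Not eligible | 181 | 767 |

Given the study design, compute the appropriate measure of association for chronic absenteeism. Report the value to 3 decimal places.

1.251

Cells: a = 401, b = 1358, c = 181, d = 767.
This is a case-control study: participants were sampled on outcome status, so risks in the source population cannot be estimated directly — relative risk is not valid here. The odds ratio is the appropriate measure.
OR = (a·d)/(b·c) = (401 × 767) / (1358 × 181) = 307567 / 245798 = 1.25130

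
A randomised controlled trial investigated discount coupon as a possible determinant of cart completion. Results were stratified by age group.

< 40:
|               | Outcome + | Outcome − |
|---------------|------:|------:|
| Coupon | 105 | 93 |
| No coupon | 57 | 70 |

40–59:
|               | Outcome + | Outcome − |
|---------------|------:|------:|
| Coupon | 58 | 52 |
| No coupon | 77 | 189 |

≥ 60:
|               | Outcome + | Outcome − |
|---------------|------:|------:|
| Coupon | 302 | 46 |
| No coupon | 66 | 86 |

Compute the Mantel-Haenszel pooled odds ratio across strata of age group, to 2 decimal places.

OR_MH = Σ(aᵢdᵢ/nᵢ) / Σ(bᵢcᵢ/nᵢ), where nᵢ is the stratum total.
Stratum 1 (< 40): n = 325; a·d/n = 105·70/325 = 22.6154; b·c/n = 93·57/325 = 16.3108
Stratum 2 (40–59): n = 376; a·d/n = 58·189/376 = 29.1543; b·c/n = 52·77/376 = 10.6489
Stratum 3 (≥ 60): n = 500; a·d/n = 302·86/500 = 51.9440; b·c/n = 46·66/500 = 6.0720
OR_MH = (22.6154 + 29.1543 + 51.9440) / (16.3108 + 10.6489 + 6.0720) = 103.7136 / 33.0317 = 3.13982

3.14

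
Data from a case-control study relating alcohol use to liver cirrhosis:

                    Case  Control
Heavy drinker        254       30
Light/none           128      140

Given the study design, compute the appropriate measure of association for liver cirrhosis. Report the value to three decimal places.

9.260

Cells: a = 254, b = 30, c = 128, d = 140.
This is a case-control study: participants were sampled on outcome status, so risks in the source population cannot be estimated directly — relative risk is not valid here. The odds ratio is the appropriate measure.
OR = (a·d)/(b·c) = (254 × 140) / (30 × 128) = 35560 / 3840 = 9.26042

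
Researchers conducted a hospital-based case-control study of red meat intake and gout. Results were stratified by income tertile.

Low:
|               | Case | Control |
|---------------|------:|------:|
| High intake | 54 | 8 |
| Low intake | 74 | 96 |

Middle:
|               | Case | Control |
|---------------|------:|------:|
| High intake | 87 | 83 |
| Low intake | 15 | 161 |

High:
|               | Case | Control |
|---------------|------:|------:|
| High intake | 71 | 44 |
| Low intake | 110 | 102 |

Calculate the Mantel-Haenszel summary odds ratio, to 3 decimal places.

OR_MH = Σ(aᵢdᵢ/nᵢ) / Σ(bᵢcᵢ/nᵢ), where nᵢ is the stratum total.
Stratum 1 (Low): n = 232; a·d/n = 54·96/232 = 22.3448; b·c/n = 8·74/232 = 2.5517
Stratum 2 (Middle): n = 346; a·d/n = 87·161/346 = 40.4827; b·c/n = 83·15/346 = 3.5983
Stratum 3 (High): n = 327; a·d/n = 71·102/327 = 22.1468; b·c/n = 44·110/327 = 14.8012
OR_MH = (22.3448 + 40.4827 + 22.1468) / (2.5517 + 3.5983 + 14.8012) = 84.9743 / 20.9512 = 4.05582

4.056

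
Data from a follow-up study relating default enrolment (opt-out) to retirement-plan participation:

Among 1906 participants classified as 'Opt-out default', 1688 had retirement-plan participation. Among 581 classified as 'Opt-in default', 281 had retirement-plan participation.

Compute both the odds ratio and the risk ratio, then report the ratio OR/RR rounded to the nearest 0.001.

4.515

From the description: a = 1688, b = 218, c = 281, d = 300.
OR = (1688·300)/(218·281) = 506400/61258 = 8.26668
Risk in exposed = 1688/1906 = 0.88562; risk in unexposed = 281/581 = 0.48365; RR = 1.83113
OR/RR = 8.26668 / 1.83113 = 4.51452
The outcome is not rare, so the OR lies further from 1 than the RR.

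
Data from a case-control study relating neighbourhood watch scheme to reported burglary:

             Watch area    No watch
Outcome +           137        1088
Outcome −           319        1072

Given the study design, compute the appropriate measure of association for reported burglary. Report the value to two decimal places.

0.42

Reading the table with exposure as columns: a = 137 (Watch area, case), b = 319 (Watch area, non-case), c = 1088 (No watch, case), d = 1072.
This is a case-control study: participants were sampled on outcome status, so risks in the source population cannot be estimated directly — relative risk is not valid here. The odds ratio is the appropriate measure.
OR = (a·d)/(b·c) = (137 × 1072) / (319 × 1088) = 146864 / 347072 = 0.42315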